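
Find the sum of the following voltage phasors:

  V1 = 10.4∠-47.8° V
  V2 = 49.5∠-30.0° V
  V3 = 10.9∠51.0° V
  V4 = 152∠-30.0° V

Step 1 — Convert each phasor to rectangular form:
  V1 = 10.4·(cos(-47.8°) + j·sin(-47.8°)) = 6.986 - j7.704 V
  V2 = 49.5·(cos(-30.0°) + j·sin(-30.0°)) = 42.87 - j24.75 V
  V3 = 10.9·(cos(51.0°) + j·sin(51.0°)) = 6.86 + j8.471 V
  V4 = 152·(cos(-30.0°) + j·sin(-30.0°)) = 131.6 - j76 V
Step 2 — Sum components: V_total = 188.3 - j99.98 V.
Step 3 — Convert to polar: |V_total| = 213.2 V, ∠V_total = -28.0°.

V_total = 213.2∠-28.0° V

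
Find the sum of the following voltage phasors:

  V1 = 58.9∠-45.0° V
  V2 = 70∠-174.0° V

Step 1 — Convert each phasor to rectangular form:
  V1 = 58.9·(cos(-45.0°) + j·sin(-45.0°)) = 41.65 - j41.65 V
  V2 = 70·(cos(-174.0°) + j·sin(-174.0°)) = -69.62 - j7.317 V
Step 2 — Sum components: V_total = -27.97 - j48.97 V.
Step 3 — Convert to polar: |V_total| = 56.39 V, ∠V_total = -119.7°.

V_total = 56.39∠-119.7° V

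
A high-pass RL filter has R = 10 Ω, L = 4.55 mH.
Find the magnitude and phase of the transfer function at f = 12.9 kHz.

Step 1 — Angular frequency: ω = 2π·1.29e+04 = 8.105e+04 rad/s.
Step 2 — Transfer function: H(jω) = jωL/(R + jωL).
Step 3 — Numerator jωL = j·368.8; denominator R + jωL = 10 + j368.8.
Step 4 — H = 0.9993 + j0.0271.
Step 5 — Magnitude: |H| = 0.9996 (-0.0 dB); phase: φ = 1.6°.

|H| = 0.9996 (-0.0 dB), φ = 1.6°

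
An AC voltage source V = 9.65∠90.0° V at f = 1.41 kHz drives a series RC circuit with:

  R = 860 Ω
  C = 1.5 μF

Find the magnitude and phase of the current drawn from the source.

Step 1 — Angular frequency: ω = 2π·f = 2π·1410 = 8859 rad/s.
Step 2 — Component impedances:
  R: Z = R = 860 Ω
  C: Z = 1/(jωC) = -j/(ω·C) = 0 - j75.25 Ω
Step 3 — Series combination: Z_total = R + C = 860 - j75.25 Ω = 863.3∠-5.0° Ω.
Step 4 — Source phasor: V = 9.65∠90.0° V = 0 + j9.65 V.
Step 5 — Ohm's law: I = V / Z_total = (0 + j9.65) / (860 - j75.25) = -0.0009744 + j0.01114 A.
Step 6 — Convert to polar: |I| = 0.01118 A, ∠I = 95.0°.

I = 0.01118∠95.0° A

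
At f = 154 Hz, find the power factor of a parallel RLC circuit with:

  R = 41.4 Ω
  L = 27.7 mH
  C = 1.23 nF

Step 1 — Angular frequency: ω = 2π·f = 2π·154 = 967.6 rad/s.
Step 2 — Component impedances:
  R: Z = R = 41.4 Ω
  L: Z = jωL = j·967.6·0.0277 = 0 + j26.8 Ω
  C: Z = 1/(jωC) = -j/(ω·C) = 0 - j8.402e+05 Ω
Step 3 — Parallel combination: 1/Z_total = 1/R + 1/L + 1/C; Z_total = 12.23 + j18.89 Ω = 22.5∠57.1° Ω.
Step 4 — Power factor: PF = cos(φ) = Re(Z)/|Z| = 12.228/22.5 = 0.5435.
Step 5 — Type: Im(Z) = 18.89 ⇒ lagging (phase φ = 57.1°).

PF = 0.5435 (lagging, φ = 57.1°)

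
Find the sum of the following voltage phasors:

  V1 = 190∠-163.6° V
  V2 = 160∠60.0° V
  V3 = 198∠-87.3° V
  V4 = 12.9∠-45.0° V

Step 1 — Convert each phasor to rectangular form:
  V1 = 190·(cos(-163.6°) + j·sin(-163.6°)) = -182.3 - j53.64 V
  V2 = 160·(cos(60.0°) + j·sin(60.0°)) = 80 + j138.6 V
  V3 = 198·(cos(-87.3°) + j·sin(-87.3°)) = 9.327 - j197.8 V
  V4 = 12.9·(cos(-45.0°) + j·sin(-45.0°)) = 9.122 - j9.122 V
Step 2 — Sum components: V_total = -83.82 - j122 V.
Step 3 — Convert to polar: |V_total| = 148 V, ∠V_total = -124.5°.

V_total = 148∠-124.5° V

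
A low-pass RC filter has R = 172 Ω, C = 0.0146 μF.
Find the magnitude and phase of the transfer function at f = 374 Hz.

Step 1 — Angular frequency: ω = 2π·374 = 2350 rad/s.
Step 2 — Transfer function: H(jω) = 1/(1 + jωRC).
Step 3 — Denominator: 1 + jωRC = 1 + j·2350·172·1.46e-08 = 1 + j0.005901.
Step 4 — H = 1 - j0.005901.
Step 5 — Magnitude: |H| = 1 (-0.0 dB); phase: φ = -0.3°.

|H| = 1 (-0.0 dB), φ = -0.3°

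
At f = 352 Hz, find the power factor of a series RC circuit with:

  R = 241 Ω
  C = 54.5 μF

Step 1 — Angular frequency: ω = 2π·f = 2π·352 = 2212 rad/s.
Step 2 — Component impedances:
  R: Z = R = 241 Ω
  C: Z = 1/(jωC) = -j/(ω·C) = 0 - j8.296 Ω
Step 3 — Series combination: Z_total = R + C = 241 - j8.296 Ω = 241.1∠-2.0° Ω.
Step 4 — Power factor: PF = cos(φ) = Re(Z)/|Z| = 241/241.14 = 0.9994.
Step 5 — Type: Im(Z) = -8.296 ⇒ leading (phase φ = -2.0°).

PF = 0.9994 (leading, φ = -2.0°)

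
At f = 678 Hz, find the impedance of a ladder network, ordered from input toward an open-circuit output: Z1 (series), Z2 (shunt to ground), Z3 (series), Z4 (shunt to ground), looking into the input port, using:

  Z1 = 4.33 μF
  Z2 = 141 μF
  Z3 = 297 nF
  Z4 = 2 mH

Step 1 — Angular frequency: ω = 2π·f = 2π·678 = 4260 rad/s.
Step 2 — Component impedances:
  Z1: Z = 1/(jωC) = -j/(ω·C) = 0 - j54.21 Ω
  Z2: Z = 1/(jωC) = -j/(ω·C) = 0 - j1.665 Ω
  Z3: Z = 1/(jωC) = -j/(ω·C) = 0 - j790.4 Ω
  Z4: Z = jωL = j·4260·0.002 = 0 + j8.52 Ω
Step 3 — Ladder network (open output): work backward from the far end, alternating series and parallel combinations. Z_in = 0 - j55.87 Ω = 55.87∠-90.0° Ω.

Z = 0 - j55.87 Ω = 55.87∠-90.0° Ω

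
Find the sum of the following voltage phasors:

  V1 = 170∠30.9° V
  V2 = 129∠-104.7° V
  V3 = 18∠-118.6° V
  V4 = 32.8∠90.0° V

Step 1 — Convert each phasor to rectangular form:
  V1 = 170·(cos(30.9°) + j·sin(30.9°)) = 145.9 + j87.3 V
  V2 = 129·(cos(-104.7°) + j·sin(-104.7°)) = -32.73 - j124.8 V
  V3 = 18·(cos(-118.6°) + j·sin(-118.6°)) = -8.616 - j15.8 V
  V4 = 32.8·(cos(90.0°) + j·sin(90.0°)) = 0 + j32.8 V
Step 2 — Sum components: V_total = 104.5 - j20.48 V.
Step 3 — Convert to polar: |V_total| = 106.5 V, ∠V_total = -11.1°.

V_total = 106.5∠-11.1° V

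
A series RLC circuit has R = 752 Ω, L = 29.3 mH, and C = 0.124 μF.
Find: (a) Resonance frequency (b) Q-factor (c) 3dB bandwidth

Step 1 — Resonance: ω₀ = 1/√(LC) = 1/√(0.0293·1.24e-07) = 1.659e+04 rad/s.
Step 2 — f₀ = ω₀/(2π) = 2640 Hz.
Step 3 — Series Q: Q = ω₀L/R = 1.659e+04·0.0293/752 = 0.6464.
Step 4 — Bandwidth: Δω = ω₀/Q = 2.567e+04 rad/s; BW = Δω/(2π) = 4085 Hz.

(a) f₀ = 2640 Hz  (b) Q = 0.6464  (c) BW = 4085 Hz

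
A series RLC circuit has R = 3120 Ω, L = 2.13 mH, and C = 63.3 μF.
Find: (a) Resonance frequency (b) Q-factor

Step 1 — Resonance condition Im(Z)=0 gives ω₀ = 1/√(LC).
Step 2 — ω₀ = 1/√(0.00213·6.33e-05) = 2723 rad/s.
Step 3 — f₀ = ω₀/(2π) = 433.4 Hz.
Step 4 — Series Q: Q = ω₀L/R = 2723·0.00213/3120 = 0.001859.

(a) f₀ = 433.4 Hz  (b) Q = 0.001859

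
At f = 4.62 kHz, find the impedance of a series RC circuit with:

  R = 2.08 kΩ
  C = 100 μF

Step 1 — Angular frequency: ω = 2π·f = 2π·4620 = 2.903e+04 rad/s.
Step 2 — Component impedances:
  R: Z = R = 2080 Ω
  C: Z = 1/(jωC) = -j/(ω·C) = 0 - j0.3445 Ω
Step 3 — Series combination: Z_total = R + C = 2080 - j0.3445 Ω = 2080∠-0.0° Ω.

Z = 2080 - j0.3445 Ω = 2080∠-0.0° Ω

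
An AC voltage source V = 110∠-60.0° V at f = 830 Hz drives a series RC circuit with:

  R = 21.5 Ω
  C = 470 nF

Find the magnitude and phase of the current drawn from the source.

Step 1 — Angular frequency: ω = 2π·f = 2π·830 = 5215 rad/s.
Step 2 — Component impedances:
  R: Z = R = 21.5 Ω
  C: Z = 1/(jωC) = -j/(ω·C) = 0 - j408 Ω
Step 3 — Series combination: Z_total = R + C = 21.5 - j408 Ω = 408.6∠-87.0° Ω.
Step 4 — Source phasor: V = 110∠-60.0° V = 55 - j95.26 V.
Step 5 — Ohm's law: I = V / Z_total = (55 - j95.26) / (21.5 - j408) = 0.2399 + j0.1222 A.
Step 6 — Convert to polar: |I| = 0.2692 A, ∠I = 27.0°.

I = 0.2692∠27.0° A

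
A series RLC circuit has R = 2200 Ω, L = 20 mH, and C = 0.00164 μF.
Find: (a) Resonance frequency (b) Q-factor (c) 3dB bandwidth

Step 1 — Resonance: ω₀ = 1/√(LC) = 1/√(0.02·1.64e-09) = 1.746e+05 rad/s.
Step 2 — f₀ = ω₀/(2π) = 2.779e+04 Hz.
Step 3 — Series Q: Q = ω₀L/R = 1.746e+05·0.02/2200 = 1.587.
Step 4 — Bandwidth: Δω = ω₀/Q = 1.1e+05 rad/s; BW = Δω/(2π) = 1.751e+04 Hz.

(a) f₀ = 2.779e+04 Hz  (b) Q = 1.587  (c) BW = 1.751e+04 Hz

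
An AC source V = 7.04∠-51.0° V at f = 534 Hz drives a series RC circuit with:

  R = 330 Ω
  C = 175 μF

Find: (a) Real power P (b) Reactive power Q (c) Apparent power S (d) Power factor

Step 1 — Angular frequency: ω = 2π·f = 2π·534 = 3355 rad/s.
Step 2 — Component impedances:
  R: Z = R = 330 Ω
  C: Z = 1/(jωC) = -j/(ω·C) = 0 - j1.703 Ω
Step 3 — Series combination: Z_total = R + C = 330 - j1.703 Ω = 330∠-0.3° Ω.
Step 4 — Source phasor: V = 7.04∠-51.0° V = 4.43 - j5.471 V.
Step 5 — Current: I = V / Z = 0.01351 - j0.01651 A = 0.02133∠-50.7° A.
Step 6 — Complex power: S = V·I* = 0.1502 - j0.0007751 VA.
Step 7 — Real power: P = Re(S) = 0.1502 W.
Step 8 — Reactive power: Q = Im(S) = -0.0007751 VAR.
Step 9 — Apparent power: |S| = 0.1502 VA.
Step 10 — Power factor: PF = P/|S| = 1 (leading).

(a) P = 0.1502 W  (b) Q = -0.0007751 VAR  (c) S = 0.1502 VA  (d) PF = 1 (leading)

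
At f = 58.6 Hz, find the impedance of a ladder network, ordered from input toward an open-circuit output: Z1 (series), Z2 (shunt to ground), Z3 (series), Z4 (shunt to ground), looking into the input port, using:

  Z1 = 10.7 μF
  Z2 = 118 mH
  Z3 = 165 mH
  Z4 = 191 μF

Step 1 — Angular frequency: ω = 2π·f = 2π·58.6 = 368.2 rad/s.
Step 2 — Component impedances:
  Z1: Z = 1/(jωC) = -j/(ω·C) = 0 - j253.8 Ω
  Z2: Z = jωL = j·368.2·0.118 = 0 + j43.45 Ω
  Z3: Z = jωL = j·368.2·0.165 = 0 + j60.75 Ω
  Z4: Z = 1/(jωC) = -j/(ω·C) = 0 - j14.22 Ω
Step 3 — Ladder network (open output): work backward from the far end, alternating series and parallel combinations. Z_in = 0 - j231.4 Ω = 231.4∠-90.0° Ω.

Z = 0 - j231.4 Ω = 231.4∠-90.0° Ω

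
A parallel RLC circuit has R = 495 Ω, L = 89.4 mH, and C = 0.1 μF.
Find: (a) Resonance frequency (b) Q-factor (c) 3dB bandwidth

Step 1 — Resonance: ω₀ = 1/√(LC) = 1/√(0.0894·1e-07) = 1.058e+04 rad/s.
Step 2 — f₀ = ω₀/(2π) = 1683 Hz.
Step 3 — Parallel Q: Q = R/(ω₀L) = 495/(1.058e+04·0.0894) = 0.5235.
Step 4 — Bandwidth: Δω = ω₀/Q = 2.02e+04 rad/s; BW = Δω/(2π) = 3215 Hz.

(a) f₀ = 1683 Hz  (b) Q = 0.5235  (c) BW = 3215 Hz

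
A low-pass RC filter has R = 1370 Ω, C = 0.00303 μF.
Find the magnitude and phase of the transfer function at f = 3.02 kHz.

Step 1 — Angular frequency: ω = 2π·3020 = 1.898e+04 rad/s.
Step 2 — Transfer function: H(jω) = 1/(1 + jωRC).
Step 3 — Denominator: 1 + jωRC = 1 + j·1.898e+04·1370·3.03e-09 = 1 + j0.07877.
Step 4 — H = 0.9938 - j0.07828.
Step 5 — Magnitude: |H| = 0.9969 (-0.0 dB); phase: φ = -4.5°.

|H| = 0.9969 (-0.0 dB), φ = -4.5°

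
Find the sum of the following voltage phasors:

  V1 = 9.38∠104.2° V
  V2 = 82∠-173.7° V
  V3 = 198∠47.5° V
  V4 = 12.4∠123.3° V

Step 1 — Convert each phasor to rectangular form:
  V1 = 9.38·(cos(104.2°) + j·sin(104.2°)) = -2.301 + j9.093 V
  V2 = 82·(cos(-173.7°) + j·sin(-173.7°)) = -81.5 - j8.998 V
  V3 = 198·(cos(47.5°) + j·sin(47.5°)) = 133.8 + j146 V
  V4 = 12.4·(cos(123.3°) + j·sin(123.3°)) = -6.808 + j10.36 V
Step 2 — Sum components: V_total = 43.15 + j156.4 V.
Step 3 — Convert to polar: |V_total| = 162.3 V, ∠V_total = 74.6°.

V_total = 162.3∠74.6° V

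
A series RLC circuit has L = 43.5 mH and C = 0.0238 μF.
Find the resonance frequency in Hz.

Step 1 — Resonance condition Im(Z)=0 gives ω₀ = 1/√(LC).
Step 2 — ω₀ = 1/√(0.0435·2.38e-08) = 3.108e+04 rad/s.
Step 3 — f₀ = ω₀/(2π) = 4946 Hz.

f₀ = 4946 Hz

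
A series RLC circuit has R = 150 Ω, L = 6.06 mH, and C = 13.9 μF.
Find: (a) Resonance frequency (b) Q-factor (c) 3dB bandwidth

Step 1 — Resonance: ω₀ = 1/√(LC) = 1/√(0.00606·1.39e-05) = 3446 rad/s.
Step 2 — f₀ = ω₀/(2π) = 548.4 Hz.
Step 3 — Series Q: Q = ω₀L/R = 3446·0.00606/150 = 0.1392.
Step 4 — Bandwidth: Δω = ω₀/Q = 2.475e+04 rad/s; BW = Δω/(2π) = 3939 Hz.

(a) f₀ = 548.4 Hz  (b) Q = 0.1392  (c) BW = 3939 Hz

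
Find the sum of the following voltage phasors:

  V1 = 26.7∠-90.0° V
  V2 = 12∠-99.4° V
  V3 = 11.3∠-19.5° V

Step 1 — Convert each phasor to rectangular form:
  V1 = 26.7·(cos(-90.0°) + j·sin(-90.0°)) = 0 - j26.7 V
  V2 = 12·(cos(-99.4°) + j·sin(-99.4°)) = -1.96 - j11.84 V
  V3 = 11.3·(cos(-19.5°) + j·sin(-19.5°)) = 10.65 - j3.772 V
Step 2 — Sum components: V_total = 8.692 - j42.31 V.
Step 3 — Convert to polar: |V_total| = 43.19 V, ∠V_total = -78.4°.

V_total = 43.19∠-78.4° V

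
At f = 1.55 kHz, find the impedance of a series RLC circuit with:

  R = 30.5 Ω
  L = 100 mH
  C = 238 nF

Step 1 — Angular frequency: ω = 2π·f = 2π·1550 = 9739 rad/s.
Step 2 — Component impedances:
  R: Z = R = 30.5 Ω
  L: Z = jωL = j·9739·0.1 = 0 + j973.9 Ω
  C: Z = 1/(jωC) = -j/(ω·C) = 0 - j431.4 Ω
Step 3 — Series combination: Z_total = R + L + C = 30.5 + j542.5 Ω = 543.3∠86.8° Ω.

Z = 30.5 + j542.5 Ω = 543.3∠86.8° Ω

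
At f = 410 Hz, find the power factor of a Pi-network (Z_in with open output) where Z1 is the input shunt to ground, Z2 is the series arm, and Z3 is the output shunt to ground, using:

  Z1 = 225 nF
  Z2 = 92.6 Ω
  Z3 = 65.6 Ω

Step 1 — Angular frequency: ω = 2π·f = 2π·410 = 2576 rad/s.
Step 2 — Component impedances:
  Z1: Z = 1/(jωC) = -j/(ω·C) = 0 - j1725 Ω
  Z2: Z = R = 92.6 Ω
  Z3: Z = R = 65.6 Ω
Step 3 — With open output, the series arm Z2 and the output shunt Z3 appear in series to ground: Z2 + Z3 = 158.2 Ω.
Step 4 — Parallel with input shunt Z1: Z_in = Z1 || (Z2 + Z3) = 156.9 - j14.39 Ω = 157.5∠-5.2° Ω.
Step 5 — Power factor: PF = cos(φ) = Re(Z)/|Z| = 156.88/157.54 = 0.9958.
Step 6 — Type: Im(Z) = -14.39 ⇒ leading (phase φ = -5.2°).

PF = 0.9958 (leading, φ = -5.2°)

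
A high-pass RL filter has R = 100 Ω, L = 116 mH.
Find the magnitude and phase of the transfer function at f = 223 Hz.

Step 1 — Angular frequency: ω = 2π·223 = 1401 rad/s.
Step 2 — Transfer function: H(jω) = jωL/(R + jωL).
Step 3 — Numerator jωL = j·162.5; denominator R + jωL = 100 + j162.5.
Step 4 — H = 0.7254 + j0.4463.
Step 5 — Magnitude: |H| = 0.8517 (-1.4 dB); phase: φ = 31.6°.

|H| = 0.8517 (-1.4 dB), φ = 31.6°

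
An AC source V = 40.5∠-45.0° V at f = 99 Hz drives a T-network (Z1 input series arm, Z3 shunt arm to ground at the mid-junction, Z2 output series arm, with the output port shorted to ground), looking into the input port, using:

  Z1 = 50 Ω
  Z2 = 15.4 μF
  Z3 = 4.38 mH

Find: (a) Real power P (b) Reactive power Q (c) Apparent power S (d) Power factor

Step 1 — Angular frequency: ω = 2π·f = 2π·99 = 622 rad/s.
Step 2 — Component impedances:
  Z1: Z = R = 50 Ω
  Z2: Z = 1/(jωC) = -j/(ω·C) = 0 - j104.4 Ω
  Z3: Z = jωL = j·622·0.00438 = 0 + j2.725 Ω
Step 3 — With the output port shorted to ground, the output series arm Z2 runs from the junction to ground; the shunt arm Z3 also runs from the junction to ground. They appear in parallel: Z3 || Z2 = 0 + j2.798 Ω.
Step 4 — Series with input arm Z1: Z_in = Z1 + (Z3 || Z2) = 50 + j2.798 Ω = 50.08∠3.2° Ω.
Step 5 — Source phasor: V = 40.5∠-45.0° V = 28.64 - j28.64 V.
Step 6 — Current: I = V / Z = 0.539 - j0.6029 A = 0.8087∠-48.2° A.
Step 7 — Complex power: S = V·I* = 32.7 + j1.83 VA.
Step 8 — Real power: P = Re(S) = 32.7 W.
Step 9 — Reactive power: Q = Im(S) = 1.83 VAR.
Step 10 — Apparent power: |S| = 32.75 VA.
Step 11 — Power factor: PF = P/|S| = 0.9984 (lagging).

(a) P = 32.7 W  (b) Q = 1.83 VAR  (c) S = 32.75 VA  (d) PF = 0.9984 (lagging)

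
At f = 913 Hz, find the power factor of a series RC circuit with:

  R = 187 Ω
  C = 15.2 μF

Step 1 — Angular frequency: ω = 2π·f = 2π·913 = 5737 rad/s.
Step 2 — Component impedances:
  R: Z = R = 187 Ω
  C: Z = 1/(jωC) = -j/(ω·C) = 0 - j11.47 Ω
Step 3 — Series combination: Z_total = R + C = 187 - j11.47 Ω = 187.4∠-3.5° Ω.
Step 4 — Power factor: PF = cos(φ) = Re(Z)/|Z| = 187/187.35 = 0.9981.
Step 5 — Type: Im(Z) = -11.47 ⇒ leading (phase φ = -3.5°).

PF = 0.9981 (leading, φ = -3.5°)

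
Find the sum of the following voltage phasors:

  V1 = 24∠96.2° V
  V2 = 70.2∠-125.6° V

Step 1 — Convert each phasor to rectangular form:
  V1 = 24·(cos(96.2°) + j·sin(96.2°)) = -2.592 + j23.86 V
  V2 = 70.2·(cos(-125.6°) + j·sin(-125.6°)) = -40.87 - j57.08 V
Step 2 — Sum components: V_total = -43.46 - j33.22 V.
Step 3 — Convert to polar: |V_total| = 54.7 V, ∠V_total = -142.6°.

V_total = 54.7∠-142.6° V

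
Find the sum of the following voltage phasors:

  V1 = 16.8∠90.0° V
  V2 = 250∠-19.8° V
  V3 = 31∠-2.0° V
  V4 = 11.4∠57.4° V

Step 1 — Convert each phasor to rectangular form:
  V1 = 16.8·(cos(90.0°) + j·sin(90.0°)) = 0 + j16.8 V
  V2 = 250·(cos(-19.8°) + j·sin(-19.8°)) = 235.2 - j84.68 V
  V3 = 31·(cos(-2.0°) + j·sin(-2.0°)) = 30.98 - j1.082 V
  V4 = 11.4·(cos(57.4°) + j·sin(57.4°)) = 6.142 + j9.604 V
Step 2 — Sum components: V_total = 272.3 - j59.36 V.
Step 3 — Convert to polar: |V_total| = 278.7 V, ∠V_total = -12.3°.

V_total = 278.7∠-12.3° V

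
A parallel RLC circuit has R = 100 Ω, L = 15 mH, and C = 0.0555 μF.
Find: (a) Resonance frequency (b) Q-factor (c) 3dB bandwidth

Step 1 — Resonance: ω₀ = 1/√(LC) = 1/√(0.015·5.55e-08) = 3.466e+04 rad/s.
Step 2 — f₀ = ω₀/(2π) = 5516 Hz.
Step 3 — Parallel Q: Q = R/(ω₀L) = 100/(3.466e+04·0.015) = 0.1924.
Step 4 — Bandwidth: Δω = ω₀/Q = 1.802e+05 rad/s; BW = Δω/(2π) = 2.868e+04 Hz.

(a) f₀ = 5516 Hz  (b) Q = 0.1924  (c) BW = 2.868e+04 Hz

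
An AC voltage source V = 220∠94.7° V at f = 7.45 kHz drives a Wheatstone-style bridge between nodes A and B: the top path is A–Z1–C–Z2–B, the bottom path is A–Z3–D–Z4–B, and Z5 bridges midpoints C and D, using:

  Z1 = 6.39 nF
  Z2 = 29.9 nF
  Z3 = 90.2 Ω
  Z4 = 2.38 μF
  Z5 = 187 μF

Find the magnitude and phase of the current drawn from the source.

Step 1 — Angular frequency: ω = 2π·f = 2π·7450 = 4.681e+04 rad/s.
Step 2 — Component impedances:
  Z1: Z = 1/(jωC) = -j/(ω·C) = 0 - j3343 Ω
  Z2: Z = 1/(jωC) = -j/(ω·C) = 0 - j714.5 Ω
  Z3: Z = R = 90.2 Ω
  Z4: Z = 1/(jωC) = -j/(ω·C) = 0 - j8.976 Ω
  Z5: Z = 1/(jωC) = -j/(ω·C) = 0 - j0.1142 Ω
Step 3 — Bridge requires nodal analysis (the Z5 bridge couples midpoints C and D, so the two paths cannot be reduced to a simple series/parallel combination). Setting node B to ground and injecting 1 A at node A, the 3-node admittance system at A, C, D solves to V_A = Z_AB = 90.13 - j11.3 Ω = 90.84∠-7.1° Ω.
Step 4 — Source phasor: V = 220∠94.7° V = -18.03 + j219.3 V.
Step 5 — Ohm's law: I = V / Z_total = (-18.03 + j219.3) / (90.13 - j11.3) = -0.4971 + j2.37 A.
Step 6 — Convert to polar: |I| = 2.422 A, ∠I = 101.8°.

I = 2.422∠101.8° A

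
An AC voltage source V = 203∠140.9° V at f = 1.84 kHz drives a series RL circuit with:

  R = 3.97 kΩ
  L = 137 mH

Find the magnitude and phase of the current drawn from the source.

Step 1 — Angular frequency: ω = 2π·f = 2π·1840 = 1.156e+04 rad/s.
Step 2 — Component impedances:
  R: Z = R = 3970 Ω
  L: Z = jωL = j·1.156e+04·0.137 = 0 + j1584 Ω
Step 3 — Series combination: Z_total = R + L = 3970 + j1584 Ω = 4274∠21.7° Ω.
Step 4 — Source phasor: V = 203∠140.9° V = -157.5 + j128 V.
Step 5 — Ohm's law: I = V / Z_total = (-157.5 + j128) / (3970 + j1584) = -0.02313 + j0.04148 A.
Step 6 — Convert to polar: |I| = 0.04749 A, ∠I = 119.2°.

I = 0.04749∠119.2° A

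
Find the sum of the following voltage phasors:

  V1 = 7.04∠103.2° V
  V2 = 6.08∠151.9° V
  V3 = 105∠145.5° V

Step 1 — Convert each phasor to rectangular form:
  V1 = 7.04·(cos(103.2°) + j·sin(103.2°)) = -1.608 + j6.854 V
  V2 = 6.08·(cos(151.9°) + j·sin(151.9°)) = -5.363 + j2.864 V
  V3 = 105·(cos(145.5°) + j·sin(145.5°)) = -86.53 + j59.47 V
Step 2 — Sum components: V_total = -93.5 + j69.19 V.
Step 3 — Convert to polar: |V_total| = 116.3 V, ∠V_total = 143.5°.

V_total = 116.3∠143.5° V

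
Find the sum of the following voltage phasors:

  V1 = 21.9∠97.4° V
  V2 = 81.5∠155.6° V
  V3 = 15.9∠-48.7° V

Step 1 — Convert each phasor to rectangular form:
  V1 = 21.9·(cos(97.4°) + j·sin(97.4°)) = -2.821 + j21.72 V
  V2 = 81.5·(cos(155.6°) + j·sin(155.6°)) = -74.22 + j33.67 V
  V3 = 15.9·(cos(-48.7°) + j·sin(-48.7°)) = 10.49 - j11.95 V
Step 2 — Sum components: V_total = -66.55 + j43.44 V.
Step 3 — Convert to polar: |V_total| = 79.47 V, ∠V_total = 146.9°.

V_total = 79.47∠146.9° V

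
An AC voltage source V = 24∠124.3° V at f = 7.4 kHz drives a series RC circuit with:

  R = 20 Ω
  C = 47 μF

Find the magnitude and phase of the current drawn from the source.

Step 1 — Angular frequency: ω = 2π·f = 2π·7400 = 4.65e+04 rad/s.
Step 2 — Component impedances:
  R: Z = R = 20 Ω
  C: Z = 1/(jωC) = -j/(ω·C) = 0 - j0.4576 Ω
Step 3 — Series combination: Z_total = R + C = 20 - j0.4576 Ω = 20.01∠-1.3° Ω.
Step 4 — Source phasor: V = 24∠124.3° V = -13.52 + j19.83 V.
Step 5 — Ohm's law: I = V / Z_total = (-13.52 + j19.83) / (20 - j0.4576) = -0.6985 + j0.9753 A.
Step 6 — Convert to polar: |I| = 1.2 A, ∠I = 125.6°.

I = 1.2∠125.6° A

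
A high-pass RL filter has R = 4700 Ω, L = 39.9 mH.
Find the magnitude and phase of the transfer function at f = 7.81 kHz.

Step 1 — Angular frequency: ω = 2π·7810 = 4.907e+04 rad/s.
Step 2 — Transfer function: H(jω) = jωL/(R + jωL).
Step 3 — Numerator jωL = j·1958; denominator R + jωL = 4700 + j1958.
Step 4 — H = 0.1479 + j0.355.
Step 5 — Magnitude: |H| = 0.3846 (-8.3 dB); phase: φ = 67.4°.

|H| = 0.3846 (-8.3 dB), φ = 67.4°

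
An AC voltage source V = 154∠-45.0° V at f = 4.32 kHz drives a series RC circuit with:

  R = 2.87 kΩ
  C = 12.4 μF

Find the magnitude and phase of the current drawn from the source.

Step 1 — Angular frequency: ω = 2π·f = 2π·4320 = 2.714e+04 rad/s.
Step 2 — Component impedances:
  R: Z = R = 2870 Ω
  C: Z = 1/(jωC) = -j/(ω·C) = 0 - j2.971 Ω
Step 3 — Series combination: Z_total = R + C = 2870 - j2.971 Ω = 2870∠-0.1° Ω.
Step 4 — Source phasor: V = 154∠-45.0° V = 108.9 - j108.9 V.
Step 5 — Ohm's law: I = V / Z_total = (108.9 - j108.9) / (2870 - j2.971) = 0.03798 - j0.0379 A.
Step 6 — Convert to polar: |I| = 0.05366 A, ∠I = -44.9°.

I = 0.05366∠-44.9° A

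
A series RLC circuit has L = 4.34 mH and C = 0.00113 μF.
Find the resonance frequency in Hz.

Step 1 — Resonance condition Im(Z)=0 gives ω₀ = 1/√(LC).
Step 2 — ω₀ = 1/√(0.00434·1.13e-09) = 4.516e+05 rad/s.
Step 3 — f₀ = ω₀/(2π) = 7.187e+04 Hz.

f₀ = 7.187e+04 Hz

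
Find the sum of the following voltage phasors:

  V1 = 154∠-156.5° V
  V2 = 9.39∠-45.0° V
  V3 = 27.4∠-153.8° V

Step 1 — Convert each phasor to rectangular form:
  V1 = 154·(cos(-156.5°) + j·sin(-156.5°)) = -141.2 - j61.41 V
  V2 = 9.39·(cos(-45.0°) + j·sin(-45.0°)) = 6.64 - j6.64 V
  V3 = 27.4·(cos(-153.8°) + j·sin(-153.8°)) = -24.58 - j12.1 V
Step 2 — Sum components: V_total = -159.2 - j80.14 V.
Step 3 — Convert to polar: |V_total| = 178.2 V, ∠V_total = -153.3°.

V_total = 178.2∠-153.3° V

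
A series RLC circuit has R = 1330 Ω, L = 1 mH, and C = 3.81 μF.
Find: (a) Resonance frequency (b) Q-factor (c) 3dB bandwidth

Step 1 — Resonance condition Im(Z)=0 gives ω₀ = 1/√(LC).
Step 2 — ω₀ = 1/√(0.001·3.81e-06) = 1.62e+04 rad/s.
Step 3 — f₀ = ω₀/(2π) = 2578 Hz.
Step 4 — Series Q: Q = ω₀L/R = 1.62e+04·0.001/1330 = 0.01218.
Step 5 — 3dB bandwidth: Δω = ω₀/Q = 1.33e+06 rad/s; BW = Δω/(2π) = 2.117e+05 Hz.

(a) f₀ = 2578 Hz  (b) Q = 0.01218  (c) BW = 2.117e+05 Hz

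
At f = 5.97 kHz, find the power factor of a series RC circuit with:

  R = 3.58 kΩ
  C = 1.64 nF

Step 1 — Angular frequency: ω = 2π·f = 2π·5970 = 3.751e+04 rad/s.
Step 2 — Component impedances:
  R: Z = R = 3580 Ω
  C: Z = 1/(jωC) = -j/(ω·C) = 0 - j1.626e+04 Ω
Step 3 — Series combination: Z_total = R + C = 3580 - j1.626e+04 Ω = 1.665e+04∠-77.6° Ω.
Step 4 — Power factor: PF = cos(φ) = Re(Z)/|Z| = 3580/16645 = 0.2151.
Step 5 — Type: Im(Z) = -1.626e+04 ⇒ leading (phase φ = -77.6°).

PF = 0.2151 (leading, φ = -77.6°)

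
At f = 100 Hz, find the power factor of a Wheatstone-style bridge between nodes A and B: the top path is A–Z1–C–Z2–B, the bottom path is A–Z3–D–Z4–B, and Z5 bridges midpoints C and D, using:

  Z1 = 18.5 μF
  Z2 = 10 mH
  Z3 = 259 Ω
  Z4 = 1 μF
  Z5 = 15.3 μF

Step 1 — Angular frequency: ω = 2π·f = 2π·100 = 628.3 rad/s.
Step 2 — Component impedances:
  Z1: Z = 1/(jωC) = -j/(ω·C) = 0 - j86.03 Ω
  Z2: Z = jωL = j·628.3·0.01 = 0 + j6.283 Ω
  Z3: Z = R = 259 Ω
  Z4: Z = 1/(jωC) = -j/(ω·C) = 0 - j1592 Ω
  Z5: Z = 1/(jωC) = -j/(ω·C) = 0 - j104 Ω
Step 3 — Bridge requires nodal analysis (the Z5 bridge couples midpoints C and D, so the two paths cannot be reduced to a simple series/parallel combination). Setting node B to ground and injecting 1 A at node A, the 3-node admittance system at A, C, D solves to V_A = Z_AB = 18.84 - j66.36 Ω = 68.98∠-74.1° Ω.
Step 4 — Power factor: PF = cos(φ) = Re(Z)/|Z| = 18.845/68.985 = 0.2732.
Step 5 — Type: Im(Z) = -66.36 ⇒ leading (phase φ = -74.1°).

PF = 0.2732 (leading, φ = -74.1°)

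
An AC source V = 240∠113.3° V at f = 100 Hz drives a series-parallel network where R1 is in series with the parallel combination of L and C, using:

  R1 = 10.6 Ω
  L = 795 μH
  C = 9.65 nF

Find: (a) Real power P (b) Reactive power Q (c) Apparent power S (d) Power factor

Step 1 — Angular frequency: ω = 2π·f = 2π·100 = 628.3 rad/s.
Step 2 — Component impedances:
  R1: Z = R = 10.6 Ω
  L: Z = jωL = j·628.3·0.000795 = 0 + j0.4995 Ω
  C: Z = 1/(jωC) = -j/(ω·C) = 0 - j1.649e+05 Ω
Step 3 — Parallel branch: L || C = 1/(1/L + 1/C) = 0 + j0.4995 Ω.
Step 4 — Series with R1: Z_total = R1 + (L || C) = 10.6 + j0.4995 Ω = 10.61∠2.7° Ω.
Step 5 — Source phasor: V = 240∠113.3° V = -94.93 + j220.4 V.
Step 6 — Current: I = V / Z = -7.958 + j21.17 A = 22.62∠110.6° A.
Step 7 — Complex power: S = V·I* = 5422 + j255.5 VA.
Step 8 — Real power: P = Re(S) = 5422 W.
Step 9 — Reactive power: Q = Im(S) = 255.5 VAR.
Step 10 — Apparent power: |S| = 5428 VA.
Step 11 — Power factor: PF = P/|S| = 0.9989 (lagging).

(a) P = 5422 W  (b) Q = 255.5 VAR  (c) S = 5428 VA  (d) PF = 0.9989 (lagging)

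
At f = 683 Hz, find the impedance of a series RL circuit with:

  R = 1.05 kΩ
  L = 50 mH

Step 1 — Angular frequency: ω = 2π·f = 2π·683 = 4291 rad/s.
Step 2 — Component impedances:
  R: Z = R = 1050 Ω
  L: Z = jωL = j·4291·0.05 = 0 + j214.6 Ω
Step 3 — Series combination: Z_total = R + L = 1050 + j214.6 Ω = 1072∠11.5° Ω.

Z = 1050 + j214.6 Ω = 1072∠11.5° Ω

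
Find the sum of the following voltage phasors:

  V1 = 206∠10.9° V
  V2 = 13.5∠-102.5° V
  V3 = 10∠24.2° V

Step 1 — Convert each phasor to rectangular form:
  V1 = 206·(cos(10.9°) + j·sin(10.9°)) = 202.3 + j38.95 V
  V2 = 13.5·(cos(-102.5°) + j·sin(-102.5°)) = -2.922 - j13.18 V
  V3 = 10·(cos(24.2°) + j·sin(24.2°)) = 9.121 + j4.099 V
Step 2 — Sum components: V_total = 208.5 + j29.87 V.
Step 3 — Convert to polar: |V_total| = 210.6 V, ∠V_total = 8.2°.

V_total = 210.6∠8.2° V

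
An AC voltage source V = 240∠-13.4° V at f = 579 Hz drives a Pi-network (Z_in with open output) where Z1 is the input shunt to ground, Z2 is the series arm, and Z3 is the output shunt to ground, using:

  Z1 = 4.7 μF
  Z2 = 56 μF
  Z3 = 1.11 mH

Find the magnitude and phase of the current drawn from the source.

Step 1 — Angular frequency: ω = 2π·f = 2π·579 = 3638 rad/s.
Step 2 — Component impedances:
  Z1: Z = 1/(jωC) = -j/(ω·C) = 0 - j58.48 Ω
  Z2: Z = 1/(jωC) = -j/(ω·C) = 0 - j4.909 Ω
  Z3: Z = jωL = j·3638·0.00111 = 0 + j4.038 Ω
Step 3 — With open output, the series arm Z2 and the output shunt Z3 appear in series to ground: Z2 + Z3 = 0 - j0.8704 Ω.
Step 4 — Parallel with input shunt Z1: Z_in = Z1 || (Z2 + Z3) = 0 - j0.8576 Ω = 0.8576∠-90.0° Ω.
Step 5 — Source phasor: V = 240∠-13.4° V = 233.5 - j55.62 V.
Step 6 — Ohm's law: I = V / Z_total = (233.5 - j55.62) / (0 - j0.8576) = 64.85 + j272.2 A.
Step 7 — Convert to polar: |I| = 279.8 A, ∠I = 76.6°.

I = 279.8∠76.6° A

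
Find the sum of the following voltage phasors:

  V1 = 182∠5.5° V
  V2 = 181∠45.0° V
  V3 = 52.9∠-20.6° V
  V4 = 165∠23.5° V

Step 1 — Convert each phasor to rectangular form:
  V1 = 182·(cos(5.5°) + j·sin(5.5°)) = 181.2 + j17.44 V
  V2 = 181·(cos(45.0°) + j·sin(45.0°)) = 128 + j128 V
  V3 = 52.9·(cos(-20.6°) + j·sin(-20.6°)) = 49.52 - j18.61 V
  V4 = 165·(cos(23.5°) + j·sin(23.5°)) = 151.3 + j65.79 V
Step 2 — Sum components: V_total = 510 + j192.6 V.
Step 3 — Convert to polar: |V_total| = 545.1 V, ∠V_total = 20.7°.

V_total = 545.1∠20.7° V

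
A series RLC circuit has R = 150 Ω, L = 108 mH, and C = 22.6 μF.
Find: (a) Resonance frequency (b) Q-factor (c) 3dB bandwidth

Step 1 — Resonance condition Im(Z)=0 gives ω₀ = 1/√(LC).
Step 2 — ω₀ = 1/√(0.108·2.26e-05) = 640.1 rad/s.
Step 3 — f₀ = ω₀/(2π) = 101.9 Hz.
Step 4 — Series Q: Q = ω₀L/R = 640.1·0.108/150 = 0.4609.
Step 5 — 3dB bandwidth: Δω = ω₀/Q = 1389 rad/s; BW = Δω/(2π) = 221 Hz.

(a) f₀ = 101.9 Hz  (b) Q = 0.4609  (c) BW = 221 Hz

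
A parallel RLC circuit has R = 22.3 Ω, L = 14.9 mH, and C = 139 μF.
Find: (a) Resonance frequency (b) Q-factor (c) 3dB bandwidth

Step 1 — Resonance: ω₀ = 1/√(LC) = 1/√(0.0149·0.000139) = 694.9 rad/s.
Step 2 — f₀ = ω₀/(2π) = 110.6 Hz.
Step 3 — Parallel Q: Q = R/(ω₀L) = 22.3/(694.9·0.0149) = 2.154.
Step 4 — Bandwidth: Δω = ω₀/Q = 322.6 rad/s; BW = Δω/(2π) = 51.35 Hz.

(a) f₀ = 110.6 Hz  (b) Q = 2.154  (c) BW = 51.35 Hz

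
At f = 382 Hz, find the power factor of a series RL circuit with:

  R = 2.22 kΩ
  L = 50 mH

Step 1 — Angular frequency: ω = 2π·f = 2π·382 = 2400 rad/s.
Step 2 — Component impedances:
  R: Z = R = 2220 Ω
  L: Z = jωL = j·2400·0.05 = 0 + j120 Ω
Step 3 — Series combination: Z_total = R + L = 2220 + j120 Ω = 2223∠3.1° Ω.
Step 4 — Power factor: PF = cos(φ) = Re(Z)/|Z| = 2220/2223.24 = 0.9985.
Step 5 — Type: Im(Z) = 120 ⇒ lagging (phase φ = 3.1°).

PF = 0.9985 (lagging, φ = 3.1°)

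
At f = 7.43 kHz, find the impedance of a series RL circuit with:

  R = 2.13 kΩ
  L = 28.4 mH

Step 1 — Angular frequency: ω = 2π·f = 2π·7430 = 4.668e+04 rad/s.
Step 2 — Component impedances:
  R: Z = R = 2130 Ω
  L: Z = jωL = j·4.668e+04·0.0284 = 0 + j1326 Ω
Step 3 — Series combination: Z_total = R + L = 2130 + j1326 Ω = 2509∠31.9° Ω.

Z = 2130 + j1326 Ω = 2509∠31.9° Ω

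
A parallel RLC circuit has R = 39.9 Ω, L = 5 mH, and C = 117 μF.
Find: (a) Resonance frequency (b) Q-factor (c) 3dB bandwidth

Step 1 — Resonance: ω₀ = 1/√(LC) = 1/√(0.005·0.000117) = 1307 rad/s.
Step 2 — f₀ = ω₀/(2π) = 208.1 Hz.
Step 3 — Parallel Q: Q = R/(ω₀L) = 39.9/(1307·0.005) = 6.104.
Step 4 — Bandwidth: Δω = ω₀/Q = 214.2 rad/s; BW = Δω/(2π) = 34.09 Hz.

(a) f₀ = 208.1 Hz  (b) Q = 6.104  (c) BW = 34.09 Hz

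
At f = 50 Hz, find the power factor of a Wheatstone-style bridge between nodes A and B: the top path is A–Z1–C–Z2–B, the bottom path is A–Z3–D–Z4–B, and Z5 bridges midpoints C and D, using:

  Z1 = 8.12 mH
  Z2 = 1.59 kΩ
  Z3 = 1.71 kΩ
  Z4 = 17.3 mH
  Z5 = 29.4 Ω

Step 1 — Angular frequency: ω = 2π·f = 2π·50 = 314.2 rad/s.
Step 2 — Component impedances:
  Z1: Z = jωL = j·314.2·0.00812 = 0 + j2.551 Ω
  Z2: Z = R = 1590 Ω
  Z3: Z = R = 1710 Ω
  Z4: Z = jωL = j·314.2·0.0173 = 0 + j5.435 Ω
  Z5: Z = R = 29.4 Ω
Step 3 — Bridge requires nodal analysis (the Z5 bridge couples midpoints C and D, so the two paths cannot be reduced to a simple series/parallel combination). Setting node B to ground and injecting 1 A at node A, the 3-node admittance system at A, C, D solves to V_A = Z_AB = 28.41 + j7.71 Ω = 29.44∠15.2° Ω.
Step 4 — Power factor: PF = cos(φ) = Re(Z)/|Z| = 28.408/29.436 = 0.9651.
Step 5 — Type: Im(Z) = 7.71 ⇒ lagging (phase φ = 15.2°).

PF = 0.9651 (lagging, φ = 15.2°)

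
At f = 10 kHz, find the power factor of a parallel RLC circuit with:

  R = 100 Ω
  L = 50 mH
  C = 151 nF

Step 1 — Angular frequency: ω = 2π·f = 2π·1e+04 = 6.283e+04 rad/s.
Step 2 — Component impedances:
  R: Z = R = 100 Ω
  L: Z = jωL = j·6.283e+04·0.05 = 0 + j3142 Ω
  C: Z = 1/(jωC) = -j/(ω·C) = 0 - j105.4 Ω
Step 3 — Parallel combination: 1/Z_total = 1/R + 1/L + 1/C; Z_total = 54.33 - j49.81 Ω = 73.71∠-42.5° Ω.
Step 4 — Power factor: PF = cos(φ) = Re(Z)/|Z| = 54.33/73.71 = 0.7371.
Step 5 — Type: Im(Z) = -49.81 ⇒ leading (phase φ = -42.5°).

PF = 0.7371 (leading, φ = -42.5°)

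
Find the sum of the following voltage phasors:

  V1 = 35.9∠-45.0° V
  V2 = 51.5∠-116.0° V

Step 1 — Convert each phasor to rectangular form:
  V1 = 35.9·(cos(-45.0°) + j·sin(-45.0°)) = 25.39 - j25.39 V
  V2 = 51.5·(cos(-116.0°) + j·sin(-116.0°)) = -22.58 - j46.29 V
Step 2 — Sum components: V_total = 2.809 - j71.67 V.
Step 3 — Convert to polar: |V_total| = 71.73 V, ∠V_total = -87.8°.

V_total = 71.73∠-87.8° V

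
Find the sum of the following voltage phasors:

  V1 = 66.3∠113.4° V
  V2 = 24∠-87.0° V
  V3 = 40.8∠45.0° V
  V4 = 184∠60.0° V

Step 1 — Convert each phasor to rectangular form:
  V1 = 66.3·(cos(113.4°) + j·sin(113.4°)) = -26.33 + j60.85 V
  V2 = 24·(cos(-87.0°) + j·sin(-87.0°)) = 1.256 - j23.97 V
  V3 = 40.8·(cos(45.0°) + j·sin(45.0°)) = 28.85 + j28.85 V
  V4 = 184·(cos(60.0°) + j·sin(60.0°)) = 92 + j159.3 V
Step 2 — Sum components: V_total = 95.78 + j225.1 V.
Step 3 — Convert to polar: |V_total| = 244.6 V, ∠V_total = 66.9°.

V_total = 244.6∠66.9° V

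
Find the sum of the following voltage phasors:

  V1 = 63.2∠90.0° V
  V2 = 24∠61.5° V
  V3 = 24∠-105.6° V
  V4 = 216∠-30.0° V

Step 1 — Convert each phasor to rectangular form:
  V1 = 63.2·(cos(90.0°) + j·sin(90.0°)) = 0 + j63.2 V
  V2 = 24·(cos(61.5°) + j·sin(61.5°)) = 11.45 + j21.09 V
  V3 = 24·(cos(-105.6°) + j·sin(-105.6°)) = -6.454 - j23.12 V
  V4 = 216·(cos(-30.0°) + j·sin(-30.0°)) = 187.1 - j108 V
Step 2 — Sum components: V_total = 192.1 - j46.82 V.
Step 3 — Convert to polar: |V_total| = 197.7 V, ∠V_total = -13.7°.

V_total = 197.7∠-13.7° V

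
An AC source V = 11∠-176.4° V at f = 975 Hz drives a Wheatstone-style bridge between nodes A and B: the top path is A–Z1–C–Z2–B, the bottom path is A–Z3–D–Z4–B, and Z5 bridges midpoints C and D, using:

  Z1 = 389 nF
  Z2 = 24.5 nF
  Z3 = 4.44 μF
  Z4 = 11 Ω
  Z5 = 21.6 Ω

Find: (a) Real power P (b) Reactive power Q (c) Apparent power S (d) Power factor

Step 1 — Angular frequency: ω = 2π·f = 2π·975 = 6126 rad/s.
Step 2 — Component impedances:
  Z1: Z = 1/(jωC) = -j/(ω·C) = 0 - j419.6 Ω
  Z2: Z = 1/(jωC) = -j/(ω·C) = 0 - j6663 Ω
  Z3: Z = 1/(jωC) = -j/(ω·C) = 0 - j36.76 Ω
  Z4: Z = R = 11 Ω
  Z5: Z = R = 21.6 Ω
Step 3 — Bridge requires nodal analysis (the Z5 bridge couples midpoints C and D, so the two paths cannot be reduced to a simple series/parallel combination). Setting node B to ground and injecting 1 A at node A, the 3-node admittance system at A, C, D solves to V_A = Z_AB = 11.14 - j33.83 Ω = 35.62∠-71.8° Ω.
Step 4 — Source phasor: V = 11∠-176.4° V = -10.98 - j0.6907 V.
Step 5 — Current: I = V / Z = -0.07796 - j0.2988 A = 0.3088∠-104.6° A.
Step 6 — Complex power: S = V·I* = 1.062 - j3.227 VA.
Step 7 — Real power: P = Re(S) = 1.062 W.
Step 8 — Reactive power: Q = Im(S) = -3.227 VAR.
Step 9 — Apparent power: |S| = 3.397 VA.
Step 10 — Power factor: PF = P/|S| = 0.3127 (leading).

(a) P = 1.062 W  (b) Q = -3.227 VAR  (c) S = 3.397 VA  (d) PF = 0.3127 (leading)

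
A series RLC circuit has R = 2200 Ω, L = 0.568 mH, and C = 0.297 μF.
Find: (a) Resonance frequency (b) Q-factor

Step 1 — Resonance condition Im(Z)=0 gives ω₀ = 1/√(LC).
Step 2 — ω₀ = 1/√(0.000568·2.97e-07) = 7.699e+04 rad/s.
Step 3 — f₀ = ω₀/(2π) = 1.225e+04 Hz.
Step 4 — Series Q: Q = ω₀L/R = 7.699e+04·0.000568/2200 = 0.01988.

(a) f₀ = 1.225e+04 Hz  (b) Q = 0.01988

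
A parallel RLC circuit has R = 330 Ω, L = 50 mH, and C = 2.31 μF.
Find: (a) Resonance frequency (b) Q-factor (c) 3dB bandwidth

Step 1 — Resonance: ω₀ = 1/√(LC) = 1/√(0.05·2.31e-06) = 2942 rad/s.
Step 2 — f₀ = ω₀/(2π) = 468.3 Hz.
Step 3 — Parallel Q: Q = R/(ω₀L) = 330/(2942·0.05) = 2.243.
Step 4 — Bandwidth: Δω = ω₀/Q = 1312 rad/s; BW = Δω/(2π) = 208.8 Hz.

(a) f₀ = 468.3 Hz  (b) Q = 2.243  (c) BW = 208.8 Hz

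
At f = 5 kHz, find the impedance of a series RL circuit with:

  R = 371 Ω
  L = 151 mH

Step 1 — Angular frequency: ω = 2π·f = 2π·5000 = 3.142e+04 rad/s.
Step 2 — Component impedances:
  R: Z = R = 371 Ω
  L: Z = jωL = j·3.142e+04·0.151 = 0 + j4744 Ω
Step 3 — Series combination: Z_total = R + L = 371 + j4744 Ω = 4758∠85.5° Ω.

Z = 371 + j4744 Ω = 4758∠85.5° Ω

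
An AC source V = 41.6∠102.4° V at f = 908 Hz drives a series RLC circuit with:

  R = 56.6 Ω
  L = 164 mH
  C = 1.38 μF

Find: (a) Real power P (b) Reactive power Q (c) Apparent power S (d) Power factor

Step 1 — Angular frequency: ω = 2π·f = 2π·908 = 5705 rad/s.
Step 2 — Component impedances:
  R: Z = R = 56.6 Ω
  L: Z = jωL = j·5705·0.164 = 0 + j935.6 Ω
  C: Z = 1/(jωC) = -j/(ω·C) = 0 - j127 Ω
Step 3 — Series combination: Z_total = R + L + C = 56.6 + j808.6 Ω = 810.6∠86.0° Ω.
Step 4 — Source phasor: V = 41.6∠102.4° V = -8.933 + j40.63 V.
Step 5 — Current: I = V / Z = 0.04923 + j0.01449 A = 0.05132∠16.4° A.
Step 6 — Complex power: S = V·I* = 0.1491 + j2.13 VA.
Step 7 — Real power: P = Re(S) = 0.1491 W.
Step 8 — Reactive power: Q = Im(S) = 2.13 VAR.
Step 9 — Apparent power: |S| = 2.135 VA.
Step 10 — Power factor: PF = P/|S| = 0.06982 (lagging).

(a) P = 0.1491 W  (b) Q = 2.13 VAR  (c) S = 2.135 VA  (d) PF = 0.06982 (lagging)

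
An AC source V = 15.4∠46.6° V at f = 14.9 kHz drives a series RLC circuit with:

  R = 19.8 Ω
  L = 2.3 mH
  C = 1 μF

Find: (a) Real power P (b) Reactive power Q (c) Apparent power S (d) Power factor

Step 1 — Angular frequency: ω = 2π·f = 2π·1.49e+04 = 9.362e+04 rad/s.
Step 2 — Component impedances:
  R: Z = R = 19.8 Ω
  L: Z = jωL = j·9.362e+04·0.0023 = 0 + j215.3 Ω
  C: Z = 1/(jωC) = -j/(ω·C) = 0 - j10.68 Ω
Step 3 — Series combination: Z_total = R + L + C = 19.8 + j204.6 Ω = 205.6∠84.5° Ω.
Step 4 — Source phasor: V = 15.4∠46.6° V = 10.58 + j11.19 V.
Step 5 — Current: I = V / Z = 0.05913 - j0.04598 A = 0.0749∠-37.9° A.
Step 6 — Complex power: S = V·I* = 0.1111 + j1.148 VA.
Step 7 — Real power: P = Re(S) = 0.1111 W.
Step 8 — Reactive power: Q = Im(S) = 1.148 VAR.
Step 9 — Apparent power: |S| = 1.154 VA.
Step 10 — Power factor: PF = P/|S| = 0.0963 (lagging).

(a) P = 0.1111 W  (b) Q = 1.148 VAR  (c) S = 1.154 VA  (d) PF = 0.0963 (lagging)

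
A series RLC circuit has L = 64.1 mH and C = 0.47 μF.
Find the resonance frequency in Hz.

Step 1 — Resonance condition Im(Z)=0 gives ω₀ = 1/√(LC).
Step 2 — ω₀ = 1/√(0.0641·4.7e-07) = 5761 rad/s.
Step 3 — f₀ = ω₀/(2π) = 916.9 Hz.

f₀ = 916.9 Hz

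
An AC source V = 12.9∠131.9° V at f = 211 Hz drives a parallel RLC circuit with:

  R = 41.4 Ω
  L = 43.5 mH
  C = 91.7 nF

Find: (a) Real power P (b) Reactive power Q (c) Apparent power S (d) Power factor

Step 1 — Angular frequency: ω = 2π·f = 2π·211 = 1326 rad/s.
Step 2 — Component impedances:
  R: Z = R = 41.4 Ω
  L: Z = jωL = j·1326·0.0435 = 0 + j57.67 Ω
  C: Z = 1/(jωC) = -j/(ω·C) = 0 - j8226 Ω
Step 3 — Parallel combination: 1/Z_total = 1/R + 1/L + 1/C; Z_total = 27.45 + j19.57 Ω = 33.71∠35.5° Ω.
Step 4 — Source phasor: V = 12.9∠131.9° V = -8.615 + j9.602 V.
Step 5 — Current: I = V / Z = -0.04277 + j0.3803 A = 0.3827∠96.4° A.
Step 6 — Complex power: S = V·I* = 4.02 + j2.865 VA.
Step 7 — Real power: P = Re(S) = 4.02 W.
Step 8 — Reactive power: Q = Im(S) = 2.865 VAR.
Step 9 — Apparent power: |S| = 4.936 VA.
Step 10 — Power factor: PF = P/|S| = 0.8143 (lagging).

(a) P = 4.02 W  (b) Q = 2.865 VAR  (c) S = 4.936 VA  (d) PF = 0.8143 (lagging)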